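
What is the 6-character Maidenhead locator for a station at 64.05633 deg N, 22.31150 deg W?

HP84ub

Offset from 180°W / 90°S: lon 157.6885°, lat 154.0563°.
Field: lon ⌊157.6885/20⌋ = 7 → H; lat ⌊154.0563/10⌋ = 15 → P.
Square: lon ⌊17.6885/2⌋ = 8; lat ⌊4.0563/1⌋ = 4.
Subsquare: lon ⌊1.6885/0.0833333⌋ = 20 → u; lat ⌊0.0563/0.0416667⌋ = 1 → b.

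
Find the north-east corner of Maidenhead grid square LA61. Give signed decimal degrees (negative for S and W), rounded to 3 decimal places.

-88.000, 54.000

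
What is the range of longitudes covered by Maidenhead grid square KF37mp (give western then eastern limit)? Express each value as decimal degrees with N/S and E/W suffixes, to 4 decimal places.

27.0000° E, 27.0833° E

Field K=10, F=5: +10·20° lon, +5·10° lat → SW at lon 20°, lat -40°.
Square 3, 7: +3·2° lon, +7·1° lat → SW at lon 26°, lat -33°.
Subsquare m=12, p=15: +12·0.0833333° lon, +15·0.0416667° lat → SW at lon 27°, lat -32.375°.
Cell spans 0.0833333° lon × 0.0416667° lat.
west 27.0000° E, east 27.0833° E.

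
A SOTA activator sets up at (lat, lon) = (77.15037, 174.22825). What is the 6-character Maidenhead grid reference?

RQ77cd

Offset from 180°W / 90°S: lon 354.2283°, lat 167.1504°.
Field: 354.2283/20 → 17 → R, 167.1504/10 → 16 → Q; chars RQ.
Square: 14.2283/2 → 7, 7.1504/1 → 7; chars 77.
Subsquare: 0.2283/0.0833333 → 2 → c, 0.1504/0.0416667 → 3 → d; chars cd.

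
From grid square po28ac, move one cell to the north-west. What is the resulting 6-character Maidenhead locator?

PO18xd

Longitude subsquare a = 0; −1 → -1, wraps to 23 = x, carry into square.
Longitude square 2; −1 → 1.
Latitude subsquare c = 2; +1 → 3 = d.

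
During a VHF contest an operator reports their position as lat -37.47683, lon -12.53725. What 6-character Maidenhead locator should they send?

Offset from 180°W / 90°S: lon 167.4627°, lat 52.5232°.
Field: 167.4627/20 → 8 → I, 52.5232/10 → 5 → F; chars IF.
Square: 7.4627/2 → 3, 2.5232/1 → 2; chars 32.
Subsquare: 1.4627/0.0833333 → 17 → r, 0.5232/0.0416667 → 12 → m; chars rm.

IF32rm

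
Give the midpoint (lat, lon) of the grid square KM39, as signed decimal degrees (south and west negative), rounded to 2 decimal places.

39.50, 27.00

Field K=10, M=12: +10·20° lon, +12·10° lat → SW at lon 20°, lat 30°.
Square 3, 9: +3·2° lon, +9·1° lat → SW at lon 26°, lat 39°.
Cell spans 2° lon × 1° lat. Centre is SW corner plus half of each.
latitude 39.50, longitude 27.00.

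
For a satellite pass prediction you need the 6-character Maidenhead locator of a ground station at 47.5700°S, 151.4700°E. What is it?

QE52rk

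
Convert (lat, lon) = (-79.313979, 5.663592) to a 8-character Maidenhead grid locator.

Add 180° to longitude and 90° to latitude: 185.66359, 10.68602.
Field (20°×10°, letters A–R): lon ⌊185.66359/20⌋ = 9 → J; lat ⌊10.68602/10⌋ = 1 → B.
Square (2°×1°, digits 0–9): lon ⌊5.66359/2⌋ = 2; lat ⌊0.68602/1⌋ = 0.
Subsquare (5′×2.5′, letters a–x): lon ⌊1.66359/0.0833333⌋ = 19 → t; lat ⌊0.68602/0.0416667⌋ = 16 → q.
Extended square (30″×15″, digits 0–9): lon ⌊0.08026/0.00833333⌋ = 9; lat ⌊0.01935/0.00416667⌋ = 4.

JB20tq94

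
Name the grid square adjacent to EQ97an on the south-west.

EQ87xm

Longitude subsquare a = 0; −1 → -1, wraps to 23 = x, carry into square.
Longitude square 9; −1 → 8.
Latitude subsquare n = 13; −1 → 12 = m.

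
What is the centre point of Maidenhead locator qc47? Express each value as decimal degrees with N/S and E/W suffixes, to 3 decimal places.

Field Q=16, C=2: +16·20° lon, +2·10° lat → SW at lon 140°, lat -70°.
Square 4, 7: +4·2° lon, +7·1° lat → SW at lon 148°, lat -63°.
Cell spans 2° lon × 1° lat. Centre is SW corner plus half of each.
latitude 62.500° S, longitude 149.000° E.

62.500° S, 149.000° E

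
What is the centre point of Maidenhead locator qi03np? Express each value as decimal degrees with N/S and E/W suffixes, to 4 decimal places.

Field Q=16, I=8: +16·20° lon, +8·10° lat → SW at lon 140°, lat -10°.
Square 0, 3: +0·2° lon, +3·1° lat → SW at lon 140°, lat -7°.
Subsquare n=13, p=15: +13·0.0833333° lon, +15·0.0416667° lat → SW at lon 141.083°, lat -6.375°.
Cell spans 0.0833333° lon × 0.0416667° lat. Centre is SW corner plus half of each.
latitude 6.3542° S, longitude 141.1250° E.

6.3542° S, 141.1250° E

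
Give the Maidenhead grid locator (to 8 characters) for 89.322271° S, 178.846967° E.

Offset from 180°W / 90°S: lon 358.84697°, lat 0.67773°.
Field: lon ⌊358.84697/20⌋ = 17 → R; lat ⌊0.67773/10⌋ = 0 → A.
Square: lon ⌊18.84697/2⌋ = 9; lat ⌊0.67773/1⌋ = 0.
Subsquare: lon ⌊0.84697/0.0833333⌋ = 10 → k; lat ⌊0.67773/0.0416667⌋ = 16 → q.
Extended square: lon ⌊0.01363/0.00833333⌋ = 1; lat ⌊0.01106/0.00416667⌋ = 2.

RA90kq12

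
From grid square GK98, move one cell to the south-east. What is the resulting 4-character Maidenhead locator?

Longitude square 9; +1 → 10, wraps to 0, carry into field.
Longitude field G = 6; +1 → 7 = H.
Latitude square 8; −1 → 7.

HK07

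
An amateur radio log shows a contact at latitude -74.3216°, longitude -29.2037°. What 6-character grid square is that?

HB55jq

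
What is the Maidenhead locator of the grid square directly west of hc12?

Longitude square 1; −1 → 0.
The latitude characters are unchanged.

HC02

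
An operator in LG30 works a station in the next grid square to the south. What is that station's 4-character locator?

Latitude square 0; −1 → -1, wraps to 9, carry into field.
Latitude field G = 6; −1 → 5 = F.
The longitude characters are unchanged.

LF39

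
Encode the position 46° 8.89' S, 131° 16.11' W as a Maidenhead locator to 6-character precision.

CE43iu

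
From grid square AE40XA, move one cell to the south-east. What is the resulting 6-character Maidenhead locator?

Longitude subsquare x = 23; +1 → 24, wraps to 0 = a, carry into square.
Longitude square 4; +1 → 5.
Latitude subsquare a = 0; −1 → -1, wraps to 23 = x, carry into square.
Latitude square 0; −1 → -1, wraps to 9, carry into field.
Latitude field E = 4; −1 → 3 = D.

AD59ax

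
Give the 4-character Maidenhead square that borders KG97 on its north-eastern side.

Longitude square 9; +1 → 10, wraps to 0, carry into field.
Longitude field K = 10; +1 → 11 = L.
Latitude square 7; +1 → 8.

LG08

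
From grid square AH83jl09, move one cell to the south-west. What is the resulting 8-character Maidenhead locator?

Longitude extended square 0; −1 → -1, wraps to 9, carry into subsquare.
Longitude subsquare j = 9; −1 → 8 = i.
Latitude extended square 9; −1 → 8.

AH83il98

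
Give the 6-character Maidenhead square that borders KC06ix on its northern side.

KC07ia

Latitude subsquare x = 23; +1 → 24, wraps to 0 = a, carry into square.
Latitude square 6; +1 → 7.
The longitude characters are unchanged.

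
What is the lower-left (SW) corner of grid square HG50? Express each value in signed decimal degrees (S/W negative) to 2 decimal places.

Field H=7, G=6: +7·20° lon, +6·10° lat → SW at lon -40°, lat -30°.
Square 5, 0: +5·2° lon, +0·1° lat → SW at lon -30°, lat -30°.
latitude -30.00, longitude -30.00.

-30.00, -30.00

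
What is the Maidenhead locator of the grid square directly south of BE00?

BD09

Latitude square 0; −1 → -1, wraps to 9, carry into field.
Latitude field E = 4; −1 → 3 = D.
The longitude characters are unchanged.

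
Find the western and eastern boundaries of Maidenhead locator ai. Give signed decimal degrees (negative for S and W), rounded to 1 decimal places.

-180.0, -160.0

Field A=0, I=8: +0·20° lon, +8·10° lat → SW at lon -180°, lat -10°.
Cell spans 20° lon × 10° lat.
west -180.0, east -160.0.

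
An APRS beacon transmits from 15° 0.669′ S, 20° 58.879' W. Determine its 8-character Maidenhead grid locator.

HH94mx27

Shift to the Maidenhead origin (180°W, 90°S): lon 159.01868, lat 74.98885.
Field (20°×10°, letters A–R): lon ⌊159.01868/20⌋ = 7 → H; lat ⌊74.98885/10⌋ = 7 → H.
Square (2°×1°, digits 0–9): lon ⌊19.01868/2⌋ = 9; lat ⌊4.98885/1⌋ = 4.
Subsquare (5′×2.5′, letters a–x): lon ⌊1.01868/0.0833333⌋ = 12 → m; lat ⌊0.98885/0.0416667⌋ = 23 → x.
Extended square (30″×15″, digits 0–9): lon ⌊0.01868/0.00833333⌋ = 2; lat ⌊0.03052/0.00416667⌋ = 7.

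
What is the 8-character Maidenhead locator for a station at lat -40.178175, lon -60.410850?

FE99tt07

Add 180° to longitude and 90° to latitude: 119.58915, 49.82182.
Field (20°×10°, letters A–R): lon ⌊119.58915/20⌋ = 5 → F; lat ⌊49.82182/10⌋ = 4 → E.
Square (2°×1°, digits 0–9): lon ⌊19.58915/2⌋ = 9; lat ⌊9.82182/1⌋ = 9.
Subsquare (5′×2.5′, letters a–x): lon ⌊1.58915/0.0833333⌋ = 19 → t; lat ⌊0.82182/0.0416667⌋ = 19 → t.
Extended square (30″×15″, digits 0–9): lon ⌊0.00582/0.00833333⌋ = 0; lat ⌊0.03016/0.00416667⌋ = 7.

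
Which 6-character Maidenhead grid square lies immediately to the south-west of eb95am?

EB85xl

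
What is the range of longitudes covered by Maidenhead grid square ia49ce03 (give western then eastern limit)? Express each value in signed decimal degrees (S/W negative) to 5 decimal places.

Field I=8, A=0: +8·20° lon, +0·10° lat → SW at lon -20°, lat -90°.
Square 4, 9: +4·2° lon, +9·1° lat → SW at lon -12°, lat -81°.
Subsquare c=2, e=4: +2·0.0833333° lon, +4·0.0416667° lat → SW at lon -11.8333°, lat -80.8333°.
Extended square 0, 3: +0·0.00833333° lon, +3·0.00416667° lat → SW at lon -11.8333°, lat -80.8208°.
Cell spans 0.00833333° lon × 0.00416667° lat.
west -11.83333, east -11.82500.

-11.83333, -11.82500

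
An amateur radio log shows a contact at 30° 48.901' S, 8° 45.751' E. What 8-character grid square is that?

Shift to the Maidenhead origin (180°W, 90°S): lon 188.76252, lat 59.18498.
Field: lon ⌊188.76252/20⌋ = 9 → J; lat ⌊59.18498/10⌋ = 5 → F.
Square: lon ⌊8.76252/2⌋ = 4; lat ⌊9.18498/1⌋ = 9.
Subsquare: lon ⌊0.76252/0.0833333⌋ = 9 → j; lat ⌊0.18498/0.0416667⌋ = 4 → e.
Extended square: lon ⌊0.01252/0.00833333⌋ = 1; lat ⌊0.01832/0.00416667⌋ = 4.

JF49je14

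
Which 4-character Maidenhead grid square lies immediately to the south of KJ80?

KI89

Latitude square 0; −1 → -1, wraps to 9, carry into field.
Latitude field J = 9; −1 → 8 = I.
The longitude characters are unchanged.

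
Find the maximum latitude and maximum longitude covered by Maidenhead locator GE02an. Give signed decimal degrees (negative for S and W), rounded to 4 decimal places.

Field G=6, E=4: +6·20° lon, +4·10° lat → SW at lon -60°, lat -50°.
Square 0, 2: +0·2° lon, +2·1° lat → SW at lon -60°, lat -48°.
Subsquare a=0, n=13: +0·0.0833333° lon, +13·0.0416667° lat → SW at lon -60°, lat -47.4583°.
Cell spans 0.0833333° lon × 0.0416667° lat. NE corner is SW corner plus one full cell.
latitude -47.4167, longitude -59.9167.

-47.4167, -59.9167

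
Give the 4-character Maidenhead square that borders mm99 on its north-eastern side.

Longitude square 9; +1 → 10, wraps to 0, carry into field.
Longitude field M = 12; +1 → 13 = N.
Latitude square 9; +1 → 10, wraps to 0, carry into field.
Latitude field M = 12; +1 → 13 = N.

NN00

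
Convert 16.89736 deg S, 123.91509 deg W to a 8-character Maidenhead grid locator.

Shift to the Maidenhead origin (180°W, 90°S): lon 56.08491, lat 73.10264.
Field: 56.08491/20 → 2 → C, 73.10264/10 → 7 → H; chars CH.
Square: 16.08491/2 → 8, 3.10264/1 → 3; chars 83.
Subsquare: 0.08491/0.0833333 → 1 → b, 0.10264/0.0416667 → 2 → c; chars bc.
Extended square: 0.00158/0.00833333 → 0, 0.01931/0.00416667 → 4; chars 04.

CH83bc04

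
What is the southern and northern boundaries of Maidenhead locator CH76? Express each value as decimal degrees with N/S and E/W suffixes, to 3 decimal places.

Field C=2, H=7: +2·20° lon, +7·10° lat → SW at lon -140°, lat -20°.
Square 7, 6: +7·2° lon, +6·1° lat → SW at lon -126°, lat -14°.
Cell spans 2° lon × 1° lat.
south 14.000° S, north 13.000° S.

14.000° S, 13.000° S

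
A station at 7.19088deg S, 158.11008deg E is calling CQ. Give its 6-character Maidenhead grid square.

Add 180° to longitude and 90° to latitude: 338.1101, 82.8091.
Field: 338.1101/20 → 16 → Q, 82.8091/10 → 8 → I; chars QI.
Square: 18.1101/2 → 9, 2.8091/1 → 2; chars 92.
Subsquare: 0.1101/0.0833333 → 1 → b, 0.8091/0.0416667 → 19 → t; chars bt.

QI92bt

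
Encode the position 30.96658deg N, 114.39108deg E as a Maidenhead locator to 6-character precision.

OM70ex

Offset from 180°W / 90°S: lon 294.3911°, lat 120.9666°.
Field (20°×10°, letters A–R): 294.3911/20 → 14 → O, 120.9666/10 → 12 → M; chars OM.
Square (2°×1°, digits 0–9): 14.3911/2 → 7, 0.9666/1 → 0; chars 70.
Subsquare (5′×2.5′, letters a–x): 0.3911/0.0833333 → 4 → e, 0.9666/0.0416667 → 23 → x; chars ex.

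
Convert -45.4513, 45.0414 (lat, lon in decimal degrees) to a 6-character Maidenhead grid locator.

Offset from 180°W / 90°S: lon 225.0414°, lat 44.5487°.
Field: lon ⌊225.0414/20⌋ = 11 → L; lat ⌊44.5487/10⌋ = 4 → E.
Square: lon ⌊5.0414/2⌋ = 2; lat ⌊4.5487/1⌋ = 4.
Subsquare: lon ⌊1.0414/0.0833333⌋ = 12 → m; lat ⌊0.5487/0.0416667⌋ = 13 → n.

LE24mn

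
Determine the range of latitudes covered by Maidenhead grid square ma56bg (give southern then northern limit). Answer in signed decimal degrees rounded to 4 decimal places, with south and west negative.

-83.7500, -83.7083

Field M=12, A=0: +12·20° lon, +0·10° lat → SW at lon 60°, lat -90°.
Square 5, 6: +5·2° lon, +6·1° lat → SW at lon 70°, lat -84°.
Subsquare b=1, g=6: +1·0.0833333° lon, +6·0.0416667° lat → SW at lon 70.0833°, lat -83.75°.
Cell spans 0.0833333° lon × 0.0416667° lat.
south -83.7500, north -83.7083.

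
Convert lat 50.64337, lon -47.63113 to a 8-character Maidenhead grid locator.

GO60ep44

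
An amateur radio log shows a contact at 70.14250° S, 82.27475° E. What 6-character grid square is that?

NB19du

Add 180° to longitude and 90° to latitude: 262.2747, 19.8575.
Field (20°×10°, letters A–R): 262.2747/20 → 13 → N, 19.8575/10 → 1 → B; chars NB.
Square (2°×1°, digits 0–9): 2.2747/2 → 1, 9.8575/1 → 9; chars 19.
Subsquare (5′×2.5′, letters a–x): 0.2747/0.0833333 → 3 → d, 0.8575/0.0416667 → 20 → u; chars du.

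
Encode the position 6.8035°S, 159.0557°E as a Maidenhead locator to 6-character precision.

QI93me

Shift to the Maidenhead origin (180°W, 90°S): lon 339.0557, lat 83.1965.
Field: lon ⌊339.0557/20⌋ = 16 → Q; lat ⌊83.1965/10⌋ = 8 → I.
Square: lon ⌊19.0557/2⌋ = 9; lat ⌊3.1965/1⌋ = 3.
Subsquare: lon ⌊1.0557/0.0833333⌋ = 12 → m; lat ⌊0.1965/0.0416667⌋ = 4 → e.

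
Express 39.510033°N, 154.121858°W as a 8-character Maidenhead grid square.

BM29wm52

Offset from 180°W / 90°S: lon 25.87814°, lat 129.51003°.
Field: 25.87814/20 → 1 → B, 129.51003/10 → 12 → M; chars BM.
Square: 5.87814/2 → 2, 9.51003/1 → 9; chars 29.
Subsquare: 1.87814/0.0833333 → 22 → w, 0.51003/0.0416667 → 12 → m; chars wm.
Extended square: 0.04481/0.00833333 → 5, 0.01003/0.00416667 → 2; chars 52.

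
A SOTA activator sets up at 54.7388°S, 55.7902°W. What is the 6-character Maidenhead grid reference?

Offset from 180°W / 90°S: lon 124.2098°, lat 35.2612°.
Field: 124.2098/20 → 6 → G, 35.2612/10 → 3 → D; chars GD.
Square: 4.2098/2 → 2, 5.2612/1 → 5; chars 25.
Subsquare: 0.2098/0.0833333 → 2 → c, 0.2612/0.0416667 → 6 → g; chars cg.

GD25cg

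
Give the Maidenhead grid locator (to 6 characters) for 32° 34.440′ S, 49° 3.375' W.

GF57lk

Add 180° to longitude and 90° to latitude: 130.9437, 57.4260.
Field (20°×10°, letters A–R): lon ⌊130.9437/20⌋ = 6 → G; lat ⌊57.4260/10⌋ = 5 → F.
Square (2°×1°, digits 0–9): lon ⌊10.9437/2⌋ = 5; lat ⌊7.4260/1⌋ = 7.
Subsquare (5′×2.5′, letters a–x): lon ⌊0.9437/0.0833333⌋ = 11 → l; lat ⌊0.4260/0.0416667⌋ = 10 → k.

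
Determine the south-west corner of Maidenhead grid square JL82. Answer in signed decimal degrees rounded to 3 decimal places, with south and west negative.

22.000, 16.000

Field J=9, L=11: +9·20° lon, +11·10° lat → SW at lon 0°, lat 20°.
Square 8, 2: +8·2° lon, +2·1° lat → SW at lon 16°, lat 22°.
latitude 22.000, longitude 16.000.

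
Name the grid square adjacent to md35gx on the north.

Latitude subsquare x = 23; +1 → 24, wraps to 0 = a, carry into square.
Latitude square 5; +1 → 6.
The longitude characters are unchanged.

MD36ga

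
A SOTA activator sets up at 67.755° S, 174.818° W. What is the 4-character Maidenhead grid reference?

Offset from 180°W / 90°S: lon 5.18°, lat 22.25°.
Field: 5.18/20 → 0 → A, 22.25/10 → 2 → C; chars AC.
Square: 5.18/2 → 2, 2.25/1 → 2; chars 22.

AC22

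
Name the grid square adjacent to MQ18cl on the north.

MQ18cm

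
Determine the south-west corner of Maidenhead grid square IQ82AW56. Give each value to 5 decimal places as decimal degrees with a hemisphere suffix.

Field I=8, Q=16: +8·20° lon, +16·10° lat → SW at lon -20°, lat 70°.
Square 8, 2: +8·2° lon, +2·1° lat → SW at lon -4°, lat 72°.
Subsquare a=0, w=22: +0·0.0833333° lon, +22·0.0416667° lat → SW at lon -4°, lat 72.9167°.
Extended square 5, 6: +5·0.00833333° lon, +6·0.00416667° lat → SW at lon -3.95833°, lat 72.9417°.
latitude 72.94167° N, longitude 3.95833° W.

72.94167° N, 3.95833° W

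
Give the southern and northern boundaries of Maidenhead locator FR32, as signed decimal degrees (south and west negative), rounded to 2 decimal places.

Field F=5, R=17: +5·20° lon, +17·10° lat → SW at lon -80°, lat 80°.
Square 3, 2: +3·2° lon, +2·1° lat → SW at lon -74°, lat 82°.
Cell spans 2° lon × 1° lat.
south 82.00, north 83.00.

82.00, 83.00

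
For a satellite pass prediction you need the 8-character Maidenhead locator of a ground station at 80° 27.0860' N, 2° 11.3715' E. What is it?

Offset from 180°W / 90°S: lon 182.18953°, lat 170.45143°.
Field (20°×10°, letters A–R): lon ⌊182.18953/20⌋ = 9 → J; lat ⌊170.45143/10⌋ = 17 → R.
Square (2°×1°, digits 0–9): lon ⌊2.18953/2⌋ = 1; lat ⌊0.45143/1⌋ = 0.
Subsquare (5′×2.5′, letters a–x): lon ⌊0.18953/0.0833333⌋ = 2 → c; lat ⌊0.45143/0.0416667⌋ = 10 → k.
Extended square (30″×15″, digits 0–9): lon ⌊0.02286/0.00833333⌋ = 2; lat ⌊0.03477/0.00416667⌋ = 8.

JR10ck28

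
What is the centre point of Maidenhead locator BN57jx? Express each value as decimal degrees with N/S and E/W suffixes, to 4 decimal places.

47.9792° N, 149.2083° W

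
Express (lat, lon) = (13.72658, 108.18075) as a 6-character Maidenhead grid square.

Shift to the Maidenhead origin (180°W, 90°S): lon 288.1807, lat 103.7266.
Field: 288.1807/20 → 14 → O, 103.7266/10 → 10 → K; chars OK.
Square: 8.1807/2 → 4, 3.7266/1 → 3; chars 43.
Subsquare: 0.1807/0.0833333 → 2 → c, 0.7266/0.0416667 → 17 → r; chars cr.

OK43cr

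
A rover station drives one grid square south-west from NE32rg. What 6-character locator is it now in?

NE32qf

Longitude subsquare r = 17; −1 → 16 = q.
Latitude subsquare g = 6; −1 → 5 = f.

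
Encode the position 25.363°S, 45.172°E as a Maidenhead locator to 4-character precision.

LG24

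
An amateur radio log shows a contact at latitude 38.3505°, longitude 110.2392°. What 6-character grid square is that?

OM58ci

Offset from 180°W / 90°S: lon 290.2392°, lat 128.3505°.
Field (20°×10°, letters A–R): 290.2392/20 → 14 → O, 128.3505/10 → 12 → M; chars OM.
Square (2°×1°, digits 0–9): 10.2392/2 → 5, 8.3505/1 → 8; chars 58.
Subsquare (5′×2.5′, letters a–x): 0.2392/0.0833333 → 2 → c, 0.3505/0.0416667 → 8 → i; chars ci.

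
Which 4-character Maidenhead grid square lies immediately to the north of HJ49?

Latitude square 9; +1 → 10, wraps to 0, carry into field.
Latitude field J = 9; +1 → 10 = K.
The longitude characters are unchanged.

HK40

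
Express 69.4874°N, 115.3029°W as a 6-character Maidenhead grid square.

DP29il

Add 180° to longitude and 90° to latitude: 64.6971, 159.4874.
Field: lon ⌊64.6971/20⌋ = 3 → D; lat ⌊159.4874/10⌋ = 15 → P.
Square: lon ⌊4.6971/2⌋ = 2; lat ⌊9.4874/1⌋ = 9.
Subsquare: lon ⌊0.6971/0.0833333⌋ = 8 → i; lat ⌊0.4874/0.0416667⌋ = 11 → l.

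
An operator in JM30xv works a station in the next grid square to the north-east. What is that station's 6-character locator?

JM40aw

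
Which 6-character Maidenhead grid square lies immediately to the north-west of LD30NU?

Longitude subsquare n = 13; −1 → 12 = m.
Latitude subsquare u = 20; +1 → 21 = v.

LD30mv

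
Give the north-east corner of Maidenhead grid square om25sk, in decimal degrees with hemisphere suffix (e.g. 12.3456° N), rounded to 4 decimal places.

35.4583° N, 105.5833° E

Field O=14, M=12: +14·20° lon, +12·10° lat → SW at lon 100°, lat 30°.
Square 2, 5: +2·2° lon, +5·1° lat → SW at lon 104°, lat 35°.
Subsquare s=18, k=10: +18·0.0833333° lon, +10·0.0416667° lat → SW at lon 105.5°, lat 35.4167°.
Cell spans 0.0833333° lon × 0.0416667° lat. NE corner is SW corner plus one full cell.
latitude 35.4583° N, longitude 105.5833° E.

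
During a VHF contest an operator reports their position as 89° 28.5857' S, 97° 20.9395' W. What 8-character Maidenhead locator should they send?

EA10hm85

Add 180° to longitude and 90° to latitude: 82.65101, 0.52357.
Field (20°×10°, letters A–R): 82.65101/20 → 4 → E, 0.52357/10 → 0 → A; chars EA.
Square (2°×1°, digits 0–9): 2.65101/2 → 1, 0.52357/1 → 0; chars 10.
Subsquare (5′×2.5′, letters a–x): 0.65101/0.0833333 → 7 → h, 0.52357/0.0416667 → 12 → m; chars hm.
Extended square (30″×15″, digits 0–9): 0.06768/0.00833333 → 8, 0.02357/0.00416667 → 5; chars 85.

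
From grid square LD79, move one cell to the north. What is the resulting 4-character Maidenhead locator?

LE70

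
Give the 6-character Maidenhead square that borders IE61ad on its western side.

IE51xd

Longitude subsquare a = 0; −1 → -1, wraps to 23 = x, carry into square.
Longitude square 6; −1 → 5.
The latitude characters are unchanged.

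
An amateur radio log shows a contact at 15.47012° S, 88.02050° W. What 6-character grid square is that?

EH54xm

Offset from 180°W / 90°S: lon 91.9795°, lat 74.5299°.
Field: 91.9795/20 → 4 → E, 74.5299/10 → 7 → H; chars EH.
Square: 11.9795/2 → 5, 4.5299/1 → 4; chars 54.
Subsquare: 1.9795/0.0833333 → 23 → x, 0.5299/0.0416667 → 12 → m; chars xm.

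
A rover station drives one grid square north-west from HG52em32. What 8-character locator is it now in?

HG52em23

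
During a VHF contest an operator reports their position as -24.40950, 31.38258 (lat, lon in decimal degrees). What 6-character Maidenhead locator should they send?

KG55qo

Shift to the Maidenhead origin (180°W, 90°S): lon 211.3826, lat 65.5905.
Field: lon ⌊211.3826/20⌋ = 10 → K; lat ⌊65.5905/10⌋ = 6 → G.
Square: lon ⌊11.3826/2⌋ = 5; lat ⌊5.5905/1⌋ = 5.
Subsquare: lon ⌊1.3826/0.0833333⌋ = 16 → q; lat ⌊0.5905/0.0416667⌋ = 14 → o.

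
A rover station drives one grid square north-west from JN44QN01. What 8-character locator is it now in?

JN44pn92

Longitude extended square 0; −1 → -1, wraps to 9, carry into subsquare.
Longitude subsquare q = 16; −1 → 15 = p.
Latitude extended square 1; +1 → 2.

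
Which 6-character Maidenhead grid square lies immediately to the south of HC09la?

HC08lx

Latitude subsquare a = 0; −1 → -1, wraps to 23 = x, carry into square.
Latitude square 9; −1 → 8.
The longitude characters are unchanged.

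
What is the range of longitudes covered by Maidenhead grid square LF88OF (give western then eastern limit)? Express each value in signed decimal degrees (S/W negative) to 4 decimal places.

57.1667, 57.2500

Field L=11, F=5: +11·20° lon, +5·10° lat → SW at lon 40°, lat -40°.
Square 8, 8: +8·2° lon, +8·1° lat → SW at lon 56°, lat -32°.
Subsquare o=14, f=5: +14·0.0833333° lon, +5·0.0416667° lat → SW at lon 57.1667°, lat -31.7917°.
Cell spans 0.0833333° lon × 0.0416667° lat.
west 57.1667, east 57.2500.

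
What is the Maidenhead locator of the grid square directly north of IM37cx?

IM38ca

Latitude subsquare x = 23; +1 → 24, wraps to 0 = a, carry into square.
Latitude square 7; +1 → 8.
The longitude characters are unchanged.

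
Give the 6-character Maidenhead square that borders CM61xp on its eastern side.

Longitude subsquare x = 23; +1 → 24, wraps to 0 = a, carry into square.
Longitude square 6; +1 → 7.
The latitude characters are unchanged.

CM71ap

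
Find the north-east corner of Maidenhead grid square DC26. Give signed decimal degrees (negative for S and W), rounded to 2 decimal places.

-63.00, -114.00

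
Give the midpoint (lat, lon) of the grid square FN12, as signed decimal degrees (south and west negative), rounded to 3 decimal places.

42.500, -77.000

Field F=5, N=13: +5·20° lon, +13·10° lat → SW at lon -80°, lat 40°.
Square 1, 2: +1·2° lon, +2·1° lat → SW at lon -78°, lat 42°.
Cell spans 2° lon × 1° lat. Centre is SW corner plus half of each.
latitude 42.500, longitude -77.000.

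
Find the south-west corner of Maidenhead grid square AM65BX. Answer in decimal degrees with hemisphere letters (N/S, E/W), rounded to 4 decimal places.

Field A=0, M=12: +0·20° lon, +12·10° lat → SW at lon -180°, lat 30°.
Square 6, 5: +6·2° lon, +5·1° lat → SW at lon -168°, lat 35°.
Subsquare b=1, x=23: +1·0.0833333° lon, +23·0.0416667° lat → SW at lon -167.917°, lat 35.9583°.
latitude 35.9583° N, longitude 167.9167° W.

35.9583° N, 167.9167° W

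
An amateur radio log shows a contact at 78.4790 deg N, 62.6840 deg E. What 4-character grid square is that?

Shift to the Maidenhead origin (180°W, 90°S): lon 242.68, lat 168.48.
Field: 242.68/20 → 12 → M, 168.48/10 → 16 → Q; chars MQ.
Square: 2.68/2 → 1, 8.48/1 → 8; chars 18.

MQ18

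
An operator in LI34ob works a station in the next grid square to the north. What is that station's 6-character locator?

Latitude subsquare b = 1; +1 → 2 = c.
The longitude characters are unchanged.

LI34oc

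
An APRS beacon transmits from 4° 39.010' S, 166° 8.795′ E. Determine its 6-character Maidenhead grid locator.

Add 180° to longitude and 90° to latitude: 346.1466, 85.3498.
Field: 346.1466/20 → 17 → R, 85.3498/10 → 8 → I; chars RI.
Square: 6.1466/2 → 3, 5.3498/1 → 5; chars 35.
Subsquare: 0.1466/0.0833333 → 1 → b, 0.3498/0.0416667 → 8 → i; chars bi.

RI35bi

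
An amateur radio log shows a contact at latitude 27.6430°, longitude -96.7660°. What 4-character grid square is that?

EL17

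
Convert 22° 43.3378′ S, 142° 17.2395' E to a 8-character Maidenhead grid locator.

QG17dg46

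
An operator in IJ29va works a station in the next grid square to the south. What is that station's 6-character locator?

IJ28vx

Latitude subsquare a = 0; −1 → -1, wraps to 23 = x, carry into square.
Latitude square 9; −1 → 8.
The longitude characters are unchanged.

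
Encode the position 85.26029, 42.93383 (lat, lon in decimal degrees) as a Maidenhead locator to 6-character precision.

Offset from 180°W / 90°S: lon 222.9338°, lat 175.2603°.
Field (20°×10°, letters A–R): 222.9338/20 → 11 → L, 175.2603/10 → 17 → R; chars LR.
Square (2°×1°, digits 0–9): 2.9338/2 → 1, 5.2603/1 → 5; chars 15.
Subsquare (5′×2.5′, letters a–x): 0.9338/0.0833333 → 11 → l, 0.2603/0.0416667 → 6 → g; chars lg.

LR15lg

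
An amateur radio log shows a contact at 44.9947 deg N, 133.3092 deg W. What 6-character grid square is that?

CN34ix

Shift to the Maidenhead origin (180°W, 90°S): lon 46.6908, lat 134.9947.
Field: 46.6908/20 → 2 → C, 134.9947/10 → 13 → N; chars CN.
Square: 6.6908/2 → 3, 4.9947/1 → 4; chars 34.
Subsquare: 0.6908/0.0833333 → 8 → i, 0.9947/0.0416667 → 23 → x; chars ix.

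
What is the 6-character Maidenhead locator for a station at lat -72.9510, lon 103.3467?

Add 180° to longitude and 90° to latitude: 283.3467, 17.0490.
Field: 283.3467/20 → 14 → O, 17.0490/10 → 1 → B; chars OB.
Square: 3.3467/2 → 1, 7.0490/1 → 7; chars 17.
Subsquare: 1.3467/0.0833333 → 16 → q, 0.0490/0.0416667 → 1 → b; chars qb.

OB17qb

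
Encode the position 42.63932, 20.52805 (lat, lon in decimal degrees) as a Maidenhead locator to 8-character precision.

Add 180° to longitude and 90° to latitude: 200.52805, 132.63932.
Field: lon ⌊200.52805/20⌋ = 10 → K; lat ⌊132.63932/10⌋ = 13 → N.
Square: lon ⌊0.52805/2⌋ = 0; lat ⌊2.63932/1⌋ = 2.
Subsquare: lon ⌊0.52805/0.0833333⌋ = 6 → g; lat ⌊0.63932/0.0416667⌋ = 15 → p.
Extended square: lon ⌊0.02805/0.00833333⌋ = 3; lat ⌊0.01432/0.00416667⌋ = 3.

KN02gp33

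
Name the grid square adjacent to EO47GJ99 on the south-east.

Longitude extended square 9; +1 → 10, wraps to 0, carry into subsquare.
Longitude subsquare g = 6; +1 → 7 = h.
Latitude extended square 9; −1 → 8.

EO47hj08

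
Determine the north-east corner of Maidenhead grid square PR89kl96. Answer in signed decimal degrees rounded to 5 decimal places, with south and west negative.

Field P=15, R=17: +15·20° lon, +17·10° lat → SW at lon 120°, lat 80°.
Square 8, 9: +8·2° lon, +9·1° lat → SW at lon 136°, lat 89°.
Subsquare k=10, l=11: +10·0.0833333° lon, +11·0.0416667° lat → SW at lon 136.833°, lat 89.4583°.
Extended square 9, 6: +9·0.00833333° lon, +6·0.00416667° lat → SW at lon 136.908°, lat 89.4833°.
Cell spans 0.00833333° lon × 0.00416667° lat. NE corner is SW corner plus one full cell.
latitude 89.48750, longitude 136.91667.

89.48750, 136.91667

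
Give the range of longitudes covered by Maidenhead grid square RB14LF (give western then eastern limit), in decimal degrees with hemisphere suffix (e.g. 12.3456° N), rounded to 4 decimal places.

162.9167° E, 163.0000° E

Field R=17, B=1: +17·20° lon, +1·10° lat → SW at lon 160°, lat -80°.
Square 1, 4: +1·2° lon, +4·1° lat → SW at lon 162°, lat -76°.
Subsquare l=11, f=5: +11·0.0833333° lon, +5·0.0416667° lat → SW at lon 162.917°, lat -75.7917°.
Cell spans 0.0833333° lon × 0.0416667° lat.
west 162.9167° E, east 163.0000° E.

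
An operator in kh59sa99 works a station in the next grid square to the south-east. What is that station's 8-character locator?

Longitude extended square 9; +1 → 10, wraps to 0, carry into subsquare.
Longitude subsquare s = 18; +1 → 19 = t.
Latitude extended square 9; −1 → 8.

KH59ta08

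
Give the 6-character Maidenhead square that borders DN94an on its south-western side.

DN84xm

Longitude subsquare a = 0; −1 → -1, wraps to 23 = x, carry into square.
Longitude square 9; −1 → 8.
Latitude subsquare n = 13; −1 → 12 = m.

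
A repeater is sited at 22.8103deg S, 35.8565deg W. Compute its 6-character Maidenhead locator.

HG27be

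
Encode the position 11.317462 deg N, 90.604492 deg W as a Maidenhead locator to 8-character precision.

EK41qh76

Shift to the Maidenhead origin (180°W, 90°S): lon 89.39551, lat 101.31746.
Field: lon ⌊89.39551/20⌋ = 4 → E; lat ⌊101.31746/10⌋ = 10 → K.
Square: lon ⌊9.39551/2⌋ = 4; lat ⌊1.31746/1⌋ = 1.
Subsquare: lon ⌊1.39551/0.0833333⌋ = 16 → q; lat ⌊0.31746/0.0416667⌋ = 7 → h.
Extended square: lon ⌊0.06217/0.00833333⌋ = 7; lat ⌊0.02580/0.00416667⌋ = 6.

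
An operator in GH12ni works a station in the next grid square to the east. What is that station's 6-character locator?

GH12oi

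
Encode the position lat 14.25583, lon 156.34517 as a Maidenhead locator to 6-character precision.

QK84eg

Shift to the Maidenhead origin (180°W, 90°S): lon 336.3452, lat 104.2558.
Field (20°×10°, letters A–R): lon ⌊336.3452/20⌋ = 16 → Q; lat ⌊104.2558/10⌋ = 10 → K.
Square (2°×1°, digits 0–9): lon ⌊16.3452/2⌋ = 8; lat ⌊4.2558/1⌋ = 4.
Subsquare (5′×2.5′, letters a–x): lon ⌊0.3452/0.0833333⌋ = 4 → e; lat ⌊0.2558/0.0416667⌋ = 6 → g.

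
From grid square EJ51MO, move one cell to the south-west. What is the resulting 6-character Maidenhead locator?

Longitude subsquare m = 12; −1 → 11 = l.
Latitude subsquare o = 14; −1 → 13 = n.

EJ51ln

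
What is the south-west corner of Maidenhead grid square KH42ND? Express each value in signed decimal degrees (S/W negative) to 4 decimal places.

-17.8750, 29.0833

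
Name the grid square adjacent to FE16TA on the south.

Latitude subsquare a = 0; −1 → -1, wraps to 23 = x, carry into square.
Latitude square 6; −1 → 5.
The longitude characters are unchanged.

FE15tx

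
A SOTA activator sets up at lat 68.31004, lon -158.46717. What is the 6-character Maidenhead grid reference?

BP08sh

Add 180° to longitude and 90° to latitude: 21.5328, 158.3100.
Field: 21.5328/20 → 1 → B, 158.3100/10 → 15 → P; chars BP.
Square: 1.5328/2 → 0, 8.3100/1 → 8; chars 08.
Subsquare: 1.5328/0.0833333 → 18 → s, 0.3100/0.0416667 → 7 → h; chars sh.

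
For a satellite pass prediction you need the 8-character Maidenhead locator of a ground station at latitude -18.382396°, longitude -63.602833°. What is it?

Add 180° to longitude and 90° to latitude: 116.39717, 71.61760.
Field: 116.39717/20 → 5 → F, 71.61760/10 → 7 → H; chars FH.
Square: 16.39717/2 → 8, 1.61760/1 → 1; chars 81.
Subsquare: 0.39717/0.0833333 → 4 → e, 0.61760/0.0416667 → 14 → o; chars eo.
Extended square: 0.06383/0.00833333 → 7, 0.03427/0.00416667 → 8; chars 78.

FH81eo78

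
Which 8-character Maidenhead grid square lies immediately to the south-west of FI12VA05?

FI12ua94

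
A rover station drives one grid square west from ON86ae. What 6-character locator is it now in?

ON76xe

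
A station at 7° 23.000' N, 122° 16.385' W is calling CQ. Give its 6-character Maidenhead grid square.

CJ87uj

Shift to the Maidenhead origin (180°W, 90°S): lon 57.7269, lat 97.3833.
Field (20°×10°, letters A–R): 57.7269/20 → 2 → C, 97.3833/10 → 9 → J; chars CJ.
Square (2°×1°, digits 0–9): 17.7269/2 → 8, 7.3833/1 → 7; chars 87.
Subsquare (5′×2.5′, letters a–x): 1.7269/0.0833333 → 20 → u, 0.3833/0.0416667 → 9 → j; chars uj.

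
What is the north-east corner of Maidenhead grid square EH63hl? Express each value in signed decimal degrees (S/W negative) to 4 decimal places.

-16.5000, -87.3333

Field E=4, H=7: +4·20° lon, +7·10° lat → SW at lon -100°, lat -20°.
Square 6, 3: +6·2° lon, +3·1° lat → SW at lon -88°, lat -17°.
Subsquare h=7, l=11: +7·0.0833333° lon, +11·0.0416667° lat → SW at lon -87.4167°, lat -16.5417°.
Cell spans 0.0833333° lon × 0.0416667° lat. NE corner is SW corner plus one full cell.
latitude -16.5000, longitude -87.3333.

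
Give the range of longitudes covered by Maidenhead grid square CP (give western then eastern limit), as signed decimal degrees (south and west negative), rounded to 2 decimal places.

-140.00, -120.00

Field C=2, P=15: +2·20° lon, +15·10° lat → SW at lon -140°, lat 60°.
Cell spans 20° lon × 10° lat.
west -140.00, east -120.00.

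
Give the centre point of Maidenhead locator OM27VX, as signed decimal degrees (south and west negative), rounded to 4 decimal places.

37.9792, 105.7917

Field O=14, M=12: +14·20° lon, +12·10° lat → SW at lon 100°, lat 30°.
Square 2, 7: +2·2° lon, +7·1° lat → SW at lon 104°, lat 37°.
Subsquare v=21, x=23: +21·0.0833333° lon, +23·0.0416667° lat → SW at lon 105.75°, lat 37.9583°.
Cell spans 0.0833333° lon × 0.0416667° lat. Centre is SW corner plus half of each.
latitude 37.9792, longitude 105.7917.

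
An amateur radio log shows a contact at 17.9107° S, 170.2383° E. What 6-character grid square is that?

Shift to the Maidenhead origin (180°W, 90°S): lon 350.2383, lat 72.0893.
Field: lon ⌊350.2383/20⌋ = 17 → R; lat ⌊72.0893/10⌋ = 7 → H.
Square: lon ⌊10.2383/2⌋ = 5; lat ⌊2.0893/1⌋ = 2.
Subsquare: lon ⌊0.2383/0.0833333⌋ = 2 → c; lat ⌊0.0893/0.0416667⌋ = 2 → c.

RH52cc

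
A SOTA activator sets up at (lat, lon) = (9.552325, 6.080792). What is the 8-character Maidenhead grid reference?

Add 180° to longitude and 90° to latitude: 186.08079, 99.55232.
Field (20°×10°, letters A–R): 186.08079/20 → 9 → J, 99.55232/10 → 9 → J; chars JJ.
Square (2°×1°, digits 0–9): 6.08079/2 → 3, 9.55232/1 → 9; chars 39.
Subsquare (5′×2.5′, letters a–x): 0.08079/0.0833333 → 0 → a, 0.55232/0.0416667 → 13 → n; chars an.
Extended square (30″×15″, digits 0–9): 0.08079/0.00833333 → 9, 0.01066/0.00416667 → 2; chars 92.

JJ39an92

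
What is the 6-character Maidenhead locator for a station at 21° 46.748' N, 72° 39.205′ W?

FL31qs

Add 180° to longitude and 90° to latitude: 107.3466, 111.7791.
Field: lon ⌊107.3466/20⌋ = 5 → F; lat ⌊111.7791/10⌋ = 11 → L.
Square: lon ⌊7.3466/2⌋ = 3; lat ⌊1.7791/1⌋ = 1.
Subsquare: lon ⌊1.3466/0.0833333⌋ = 16 → q; lat ⌊0.7791/0.0416667⌋ = 18 → s.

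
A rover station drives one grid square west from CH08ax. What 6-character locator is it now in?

BH98xx

Longitude subsquare a = 0; −1 → -1, wraps to 23 = x, carry into square.
Longitude square 0; −1 → -1, wraps to 9, carry into field.
Longitude field C = 2; −1 → 1 = B.
The latitude characters are unchanged.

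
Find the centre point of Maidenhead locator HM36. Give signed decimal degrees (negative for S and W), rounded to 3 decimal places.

36.500, -33.000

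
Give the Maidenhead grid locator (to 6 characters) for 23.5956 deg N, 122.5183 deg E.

PL13go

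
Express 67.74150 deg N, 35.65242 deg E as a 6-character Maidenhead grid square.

KP77tr

Shift to the Maidenhead origin (180°W, 90°S): lon 215.6524, lat 157.7415.
Field: lon ⌊215.6524/20⌋ = 10 → K; lat ⌊157.7415/10⌋ = 15 → P.
Square: lon ⌊15.6524/2⌋ = 7; lat ⌊7.7415/1⌋ = 7.
Subsquare: lon ⌊1.6524/0.0833333⌋ = 19 → t; lat ⌊0.7415/0.0416667⌋ = 17 → r.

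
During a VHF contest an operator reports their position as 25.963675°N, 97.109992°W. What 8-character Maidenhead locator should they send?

Shift to the Maidenhead origin (180°W, 90°S): lon 82.89001, lat 115.96367.
Field: lon ⌊82.89001/20⌋ = 4 → E; lat ⌊115.96367/10⌋ = 11 → L.
Square: lon ⌊2.89001/2⌋ = 1; lat ⌊5.96367/1⌋ = 5.
Subsquare: lon ⌊0.89001/0.0833333⌋ = 10 → k; lat ⌊0.96367/0.0416667⌋ = 23 → x.
Extended square: lon ⌊0.05667/0.00833333⌋ = 6; lat ⌊0.00534/0.00416667⌋ = 1.

EL15kx61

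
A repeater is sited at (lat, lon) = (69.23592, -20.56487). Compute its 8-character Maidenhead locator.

HP99rf26

Add 180° to longitude and 90° to latitude: 159.43513, 159.23592.
Field: lon ⌊159.43513/20⌋ = 7 → H; lat ⌊159.23592/10⌋ = 15 → P.
Square: lon ⌊19.43513/2⌋ = 9; lat ⌊9.23592/1⌋ = 9.
Subsquare: lon ⌊1.43513/0.0833333⌋ = 17 → r; lat ⌊0.23592/0.0416667⌋ = 5 → f.
Extended square: lon ⌊0.01846/0.00833333⌋ = 2; lat ⌊0.02759/0.00416667⌋ = 6.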